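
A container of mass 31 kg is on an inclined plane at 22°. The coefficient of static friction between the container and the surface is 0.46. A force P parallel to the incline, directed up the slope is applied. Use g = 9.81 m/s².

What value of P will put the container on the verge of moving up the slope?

At impending motion up the slope, friction acts down-slope at its limit: f = μ_s N.
P is parallel to the surface, so N = m g cos θ = 282 N.
Along the incline: P = m g sin θ + μ_s N = 114 + 0.46×282 = 244 N.

P ≈ 244 N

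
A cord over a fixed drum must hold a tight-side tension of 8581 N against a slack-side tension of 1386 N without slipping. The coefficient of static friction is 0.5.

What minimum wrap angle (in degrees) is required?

T₂/T₁ = e^{μβ} → β = ln(T₂/T₁)/μ.
β = ln(8581/1386)/0.5 = 1.823/0.5 = 3.646 rad.
In degrees: β = 3.646 × 180/π = 209°.

β_min ≈ 209°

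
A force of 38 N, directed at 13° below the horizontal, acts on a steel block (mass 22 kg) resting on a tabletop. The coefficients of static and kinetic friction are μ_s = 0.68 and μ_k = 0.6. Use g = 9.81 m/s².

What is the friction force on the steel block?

f ≈ 37 N

N = m g + P sin α = 215.8 + 38×sin 13° = 224.4 N.
The horizontal driving force is P cos α = 37.03 N, so equilibrium needs friction f = 37.03 N.
μ_s N = 0.68 × 224.4 = 152.6 N.
37.03 ≤ 152.6 N → static; friction equals the required 37 N.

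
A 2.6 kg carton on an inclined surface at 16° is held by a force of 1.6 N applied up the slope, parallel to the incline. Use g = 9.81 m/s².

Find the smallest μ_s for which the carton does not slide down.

μ_s,min ≈ 0.221

N = m g cos θ = 24.52 N.
Friction must make up the shortfall along the incline: f = m g sin θ − P = 7.03 − 1.6 = 5.43 N.
At the threshold f = μ_s N, so μ_s,min = 5.43/24.52 = 0.221.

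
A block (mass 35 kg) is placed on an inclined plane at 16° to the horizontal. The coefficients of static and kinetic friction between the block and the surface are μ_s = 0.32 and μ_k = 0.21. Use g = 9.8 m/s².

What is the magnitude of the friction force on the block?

Perpendicular to the surface, N = m g cos θ = 35·9.8·cos 16° = 329.7 N.
For equilibrium along the incline, friction must balance the weight component: f = m g sin θ = 94.54 N up the slope.
Static friction can supply at most μ_s N = 105.5 N.
Since |94.54| ≤ 105.5 N, the block remains in static equilibrium and friction takes exactly the required value.

f ≈ 94.5 N (up the incline)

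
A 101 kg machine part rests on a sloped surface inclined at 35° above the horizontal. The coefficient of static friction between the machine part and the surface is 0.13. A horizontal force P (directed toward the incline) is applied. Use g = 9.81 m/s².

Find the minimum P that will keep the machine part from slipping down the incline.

The machine part tends to slide down (tan θ > μ_s), so at the point of impending slip friction acts up-slope at its limit: f = μ_s N.
Perpendicular to the incline: N = m g cos θ + P sin θ.
Along the incline: P cos θ + μ_s N = m g sin θ, i.e. P cos θ + μ_s (m g cos θ + P sin θ) = m g sin θ.
Solving, P (cos θ + μ_s sin θ) = m g (sin θ − μ_s cos θ), so P = 991×0.4671/0.8937 = 518 N.

P_min ≈ 518 N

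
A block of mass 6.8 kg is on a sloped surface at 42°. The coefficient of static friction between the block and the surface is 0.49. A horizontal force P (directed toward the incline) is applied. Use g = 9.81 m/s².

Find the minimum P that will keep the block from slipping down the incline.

P_min ≈ 19 N

The block tends to slide down (tan θ > μ_s), so at the point of impending slip friction acts up-slope at its limit: f = μ_s N.
Perpendicular to the incline: N = m g cos θ + P sin θ.
Along the incline: P cos θ + μ_s N = m g sin θ, i.e. P cos θ + μ_s (m g cos θ + P sin θ) = m g sin θ.
Solving, P (cos θ + μ_s sin θ) = m g (sin θ − μ_s cos θ), so P = 66.7×0.305/1.071 = 19 N.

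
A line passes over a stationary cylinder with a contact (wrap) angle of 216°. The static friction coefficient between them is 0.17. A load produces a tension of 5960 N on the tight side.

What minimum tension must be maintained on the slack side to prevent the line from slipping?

Capstan equation at impending slip: T_tight/T_slack = e^{μβ}.
β = 216° = 3.77 rad; e^{μβ} = e^{0.17×3.77} = 1.898.
T_slack = T_tight / e^{μβ} = 5960 / 1.898 = 3140 N.

T_min ≈ 3140 N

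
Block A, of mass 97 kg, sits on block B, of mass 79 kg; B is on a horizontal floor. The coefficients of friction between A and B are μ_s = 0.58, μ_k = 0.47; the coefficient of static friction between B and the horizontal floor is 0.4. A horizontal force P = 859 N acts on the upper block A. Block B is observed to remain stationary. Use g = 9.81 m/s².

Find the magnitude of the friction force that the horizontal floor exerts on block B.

f ≈ 447 N

Between the blocks, N₁ = m_A g = 951.6 N.
So the A–B interface can sustain at most μ_s N₁ = 551.9 N of static friction.
P = 859 N exceeds that limit, so A slips over B and the interface friction becomes kinetic: f₁ = μ_k N₁ = 0.47×951.6 = 447 N.
B experiences an equal 447 N forward from A (third law). B is in equilibrium, so the floor supplies f₂ = 447 N of static friction (limit μ_s(m_A+m_B)g = 690.6 N, not exceeded).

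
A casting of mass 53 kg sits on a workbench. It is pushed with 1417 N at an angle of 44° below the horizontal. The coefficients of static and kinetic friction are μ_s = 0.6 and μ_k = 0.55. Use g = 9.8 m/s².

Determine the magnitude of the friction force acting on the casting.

The vertical component of P adds to the normal force: N = m g + P sin α = 519.4 + 984.3 = 1504 N.
For equilibrium, f = P cos α = 1417×cos 44° = 1019 N.
The static-friction limit is μ_s N = 902.2 N.
1019 > 902.2 N → the casting slides; f = μ_k N = 0.55×1504 = 827 N.

f ≈ 827 N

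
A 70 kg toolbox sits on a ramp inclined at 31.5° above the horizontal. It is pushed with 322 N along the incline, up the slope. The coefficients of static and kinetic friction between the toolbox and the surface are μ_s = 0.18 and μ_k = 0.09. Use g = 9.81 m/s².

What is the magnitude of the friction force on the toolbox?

f ≈ 36.8 N (up the incline)

Normal force: N = m g cos θ = 70 × 9.81 × cos 31.5° = 585.5 N.
The friction needed for equilibrium is m g sin θ − P = 358.8 − 322 = 36.8 N, measured positive up-slope.
Maximum static friction available: μ_s N = 0.18 × 585.5 = 105.4 N.
Since |36.8| ≤ 105.4 N, the toolbox remains in static equilibrium and friction takes exactly the required value.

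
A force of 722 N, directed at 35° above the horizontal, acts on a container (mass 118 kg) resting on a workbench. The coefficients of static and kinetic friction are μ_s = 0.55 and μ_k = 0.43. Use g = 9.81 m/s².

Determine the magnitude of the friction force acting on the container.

f ≈ 320 N

Vertical equilibrium gives N = m g − P sin α = 743.5 N.
Horizontally, friction must balance P cos α = 591.4 N.
The static-friction limit is μ_s N = 408.9 N.
591.4 > 408.9 N → the container slides; f = μ_k N = 0.43×743.5 = 320 N.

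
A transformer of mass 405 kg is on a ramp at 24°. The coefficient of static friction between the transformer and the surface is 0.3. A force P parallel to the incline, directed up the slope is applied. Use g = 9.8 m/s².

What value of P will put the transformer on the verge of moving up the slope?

At impending motion up the slope, friction acts down-slope at its limit: f = μ_s N.
P is parallel to the surface, so N = m g cos θ = 3630 N.
Along the incline: P = m g sin θ + μ_s N = 1610 + 0.3×3630 = 2700 N.

P ≈ 2700 N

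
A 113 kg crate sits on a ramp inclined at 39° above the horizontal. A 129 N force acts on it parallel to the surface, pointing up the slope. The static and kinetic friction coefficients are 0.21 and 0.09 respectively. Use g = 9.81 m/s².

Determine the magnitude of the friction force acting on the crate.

f ≈ 77.5 N (up the incline)

Perpendicular to the surface, N = m g cos θ = 113·9.81·cos 39° = 861.5 N.
For equilibrium along the incline the friction force must supply f = m g sin θ − P = 697.6 − 129 = 568.6 N (positive meaning up-slope).
Maximum static friction available: μ_s N = 0.21 × 861.5 = 180.9 N.
Since |568.6| > 180.9 N, static friction cannot hold it; the crate slides down the incline and kinetic friction applies: f = μ_k N = 0.09 × 861.5 = 77.5 N.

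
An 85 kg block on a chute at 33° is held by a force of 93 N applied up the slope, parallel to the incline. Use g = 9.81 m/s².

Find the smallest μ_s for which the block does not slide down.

μ_s,min ≈ 0.516

N = m g cos θ = 699.3 N.
Friction must make up the shortfall along the incline: f = m g sin θ − P = 454.1 − 93 = 361.1 N.
At the threshold f = μ_s N, so μ_s,min = 361.1/699.3 = 0.516.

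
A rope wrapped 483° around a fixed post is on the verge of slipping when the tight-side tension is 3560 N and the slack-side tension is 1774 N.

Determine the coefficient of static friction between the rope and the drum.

μ ≈ 0.0826

T₂/T₁ = e^{μβ} → μ = ln(T₂/T₁)/β.
β = 483° = 8.43 rad.
μ = ln(3560/1774)/8.43 = ln(2.007)/8.43 = 0.0826.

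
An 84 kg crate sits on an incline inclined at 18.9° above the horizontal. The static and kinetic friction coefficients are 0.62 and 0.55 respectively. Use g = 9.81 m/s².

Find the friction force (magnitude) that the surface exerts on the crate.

Perpendicular to the surface, N = m g cos θ = 84·9.81·cos 18.9° = 779.6 N.
For equilibrium along the incline, friction must balance the weight component: f = m g sin θ = 266.9 N up the slope.
Maximum static friction available: μ_s N = 0.62 × 779.6 = 483.4 N.
Since |266.9| ≤ 483.4 N, no slip — friction simply equals what equilibrium demands.

f ≈ 267 N (up the incline)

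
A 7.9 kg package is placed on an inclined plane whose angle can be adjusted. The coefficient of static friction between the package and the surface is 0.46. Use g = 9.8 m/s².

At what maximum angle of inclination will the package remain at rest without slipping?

At the slip threshold, m g sin θ = μ_s · m g cos θ, so tan θ = μ_s.
θ_max = arctan(0.46) = 24.7°.

θ_max ≈ 24.7°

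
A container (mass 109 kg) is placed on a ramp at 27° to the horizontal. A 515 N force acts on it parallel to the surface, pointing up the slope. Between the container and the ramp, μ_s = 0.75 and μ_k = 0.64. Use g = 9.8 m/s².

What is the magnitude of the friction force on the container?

f ≈ 30 N (down the incline)

Perpendicular to the surface, N = m g cos θ = 109·9.8·cos 27° = 951.8 N.
The friction needed for equilibrium is m g sin θ − P = 485 − 515 = -30.05 N, measured positive up-slope.
Static friction can supply at most μ_s N = 713.8 N.
Since |-30.05| ≤ 713.8 N, no slip — friction simply equals what equilibrium demands.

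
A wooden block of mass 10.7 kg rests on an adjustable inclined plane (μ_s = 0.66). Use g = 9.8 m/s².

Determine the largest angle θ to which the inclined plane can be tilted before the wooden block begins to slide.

θ_max ≈ 33.4°

At the slip threshold, m g sin θ = μ_s · m g cos θ, so tan θ = μ_s.
θ_max = arctan(0.66) = 33.4°.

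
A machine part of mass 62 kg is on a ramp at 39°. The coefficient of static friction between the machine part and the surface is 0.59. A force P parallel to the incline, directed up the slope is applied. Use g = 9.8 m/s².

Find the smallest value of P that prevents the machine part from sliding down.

P_min ≈ 104 N

The machine part tends to slide down (tan θ > μ_s), so at the point of impending slip friction acts up-slope at its limit: f = μ_s N.
P is parallel to the surface, so N = m g cos θ = 472 N.
Along the incline: P + μ_s N = m g sin θ, so P = 382 − 0.59×472 = 104 N.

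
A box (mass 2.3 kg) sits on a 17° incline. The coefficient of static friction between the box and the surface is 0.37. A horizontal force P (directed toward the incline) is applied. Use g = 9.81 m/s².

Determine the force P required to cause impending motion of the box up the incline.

P ≈ 17.2 N

At impending motion up the slope, friction acts down-slope at its limit: f = μ_s N.
Perpendicular to the incline: N = m g cos θ + P sin θ.
Along the incline: P cos θ = m g sin θ + μ_s N = m g sin θ + μ_s (m g cos θ + P sin θ).
Solving, P (cos θ − μ_s sin θ) = m g (sin θ + μ_s cos θ), so P = 2.3×9.81×(sin 17° + 0.37 cos 17°)/(cos 17° − 0.37 sin 17°) = 22.6×0.6462/0.8481 = 17.2 N.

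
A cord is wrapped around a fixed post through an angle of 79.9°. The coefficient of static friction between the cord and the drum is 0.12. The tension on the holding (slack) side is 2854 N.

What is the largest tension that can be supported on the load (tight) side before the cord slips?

At impending slip the capstan equation gives T₂/T₁ = e^{μβ} with β in radians.
β = 79.9° × π/180 = 1.395 rad.
e^{μβ} = e^{0.12×1.395} = 1.182.
T₂ = T₁ · e^{μβ} = 2854 × 1.182 = 3370 N.

T_max ≈ 3370 N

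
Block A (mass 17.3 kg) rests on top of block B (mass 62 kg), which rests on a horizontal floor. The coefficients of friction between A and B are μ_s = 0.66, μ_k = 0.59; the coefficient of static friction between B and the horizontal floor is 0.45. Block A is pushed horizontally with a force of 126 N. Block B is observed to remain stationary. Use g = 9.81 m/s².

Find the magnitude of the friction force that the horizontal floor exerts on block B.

Between the blocks, N₁ = m_A g = 169.7 N.
Maximum static friction on A from B: μ_s N₁ = 0.66×169.7 = 112 N.
P = 126 N exceeds that limit, so A slips over B and the interface friction becomes kinetic: f₁ = μ_k N₁ = 0.59×169.7 = 100 N.
B experiences an equal 100 N forward from A (third law). B is in equilibrium, so the floor supplies f₂ = 100 N of static friction (limit μ_s(m_A+m_B)g = 350.1 N, not exceeded).

f ≈ 100 N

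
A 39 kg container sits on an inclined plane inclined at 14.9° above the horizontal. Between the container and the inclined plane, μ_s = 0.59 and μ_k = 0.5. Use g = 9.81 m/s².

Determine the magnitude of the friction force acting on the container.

Perpendicular to the surface, N = m g cos θ = 39·9.81·cos 14.9° = 369.7 N.
Along the slope the weight component is m g sin θ = 98.38 N; friction must supply exactly this, acting up-slope.
The static-friction ceiling is μ_s N = 0.59 × 369.7 = 218.1 N.
Since |98.38| ≤ 218.1 N, no slip — friction simply equals what equilibrium demands.

f ≈ 98.4 N (up the incline)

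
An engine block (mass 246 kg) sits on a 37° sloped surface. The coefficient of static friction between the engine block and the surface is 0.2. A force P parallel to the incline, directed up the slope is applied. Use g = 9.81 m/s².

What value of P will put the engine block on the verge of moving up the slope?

P ≈ 1840 N

At impending motion up the slope, friction acts down-slope at its limit: f = μ_s N.
P is parallel to the surface, so N = m g cos θ = 1930 N.
Along the incline: P = m g sin θ + μ_s N = 1450 + 0.2×1930 = 1840 N.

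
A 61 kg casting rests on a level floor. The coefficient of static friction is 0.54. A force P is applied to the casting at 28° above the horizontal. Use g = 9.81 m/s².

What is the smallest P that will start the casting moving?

N = m g − P sin α (the pull lifts the casting).
At impending slip, P cos α = μ_s N = μ_s (m g − P sin α).
Solving: P (cos α + μ_s sin α) = μ_s m g → P = 0.54×598/(cos 28° + 0.54 sin 28°) = 323/1.136 = 284 N.

P ≈ 284 N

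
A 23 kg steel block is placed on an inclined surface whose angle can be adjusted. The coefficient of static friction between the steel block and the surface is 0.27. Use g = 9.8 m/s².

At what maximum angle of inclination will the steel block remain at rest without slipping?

θ_max ≈ 15.1°

At the slip threshold, m g sin θ = μ_s · m g cos θ, so tan θ = μ_s.
θ_max = arctan(0.27) = 15.1°.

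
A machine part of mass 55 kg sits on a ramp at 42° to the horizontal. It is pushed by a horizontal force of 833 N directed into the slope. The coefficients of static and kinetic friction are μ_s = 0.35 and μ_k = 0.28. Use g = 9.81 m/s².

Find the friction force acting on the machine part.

Normal direction: N = m g cos θ + P sin θ = 958.3 N.
Along the incline, the net driving force (taking up-slope positive) is P cos θ − m g sin θ = 619 − 361 = 258 N, so equilibrium requires friction f = -258 N (down-slope).
Maximum static friction: μ_s N = 0.35 × 958.3 = 335.4 N.
|f_req| = 258 ≤ 335.4 N → the machine part is in equilibrium; friction equals the required value.

f ≈ 258 N (down the incline)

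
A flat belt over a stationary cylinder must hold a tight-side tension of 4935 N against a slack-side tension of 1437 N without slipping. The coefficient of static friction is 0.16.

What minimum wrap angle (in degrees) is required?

T₂/T₁ = e^{μβ} → β = ln(T₂/T₁)/μ.
β = ln(4935/1437)/0.16 = 1.234/0.16 = 7.711 rad.
In degrees: β = 7.711 × 180/π = 442°.

β_min ≈ 442°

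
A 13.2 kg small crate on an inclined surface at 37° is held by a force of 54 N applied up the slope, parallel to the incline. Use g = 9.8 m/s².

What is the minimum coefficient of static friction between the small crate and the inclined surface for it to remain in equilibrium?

N = m g cos θ = 103.3 N.
Friction must make up the shortfall along the incline: f = m g sin θ − P = 77.85 − 54 = 23.85 N.
At the threshold f = μ_s N, so μ_s,min = 23.85/103.3 = 0.231.

μ_s,min ≈ 0.231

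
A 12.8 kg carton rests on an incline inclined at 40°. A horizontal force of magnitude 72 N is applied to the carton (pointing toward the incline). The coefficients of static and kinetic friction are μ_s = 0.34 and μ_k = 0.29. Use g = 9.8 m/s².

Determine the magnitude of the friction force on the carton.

Normal direction: N = m g cos θ + P sin θ = 142.4 N.
Parallel to the incline: P cos θ − m g sin θ = 55.16 − 80.63 = -25.48 N; the friction needed to balance this is 25.48 N acting up the slope.
Maximum static friction: μ_s N = 0.34 × 142.4 = 48.41 N.
|f_req| = 25.48 ≤ 48.41 N → the carton is in equilibrium; friction equals the required value.

f ≈ 25.5 N (up the incline)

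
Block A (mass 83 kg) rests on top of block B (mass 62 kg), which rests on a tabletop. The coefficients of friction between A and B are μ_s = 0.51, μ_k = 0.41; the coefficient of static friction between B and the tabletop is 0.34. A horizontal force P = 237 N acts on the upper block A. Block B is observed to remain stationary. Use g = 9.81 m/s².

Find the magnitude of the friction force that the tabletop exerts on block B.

Normal force at the A–B interface: N₁ = m_A g = 814.2 N.
Maximum static friction on A from B: μ_s N₁ = 0.51×814.2 = 415.3 N.
Since P = 237 N ≤ 415.3 N, A does not slip on B; friction on A equals P = 237 N.
By Newton's third law B feels 237 N forward from A. With B stationary, the floor's static friction on B balances it: f₂ = 237 N (well within μ_s(m_A+m_B)g = 483.6 N).

f ≈ 237 N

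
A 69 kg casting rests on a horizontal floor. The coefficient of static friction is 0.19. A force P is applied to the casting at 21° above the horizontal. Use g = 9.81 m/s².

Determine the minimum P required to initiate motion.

P ≈ 128 N

N = m g − P sin α (the pull lifts the casting).
At impending slip, P cos α = μ_s N = μ_s (m g − P sin α).
Solving: P (cos α + μ_s sin α) = μ_s m g → P = 0.19×677/(cos 21° + 0.19 sin 21°) = 129/1.002 = 128 N.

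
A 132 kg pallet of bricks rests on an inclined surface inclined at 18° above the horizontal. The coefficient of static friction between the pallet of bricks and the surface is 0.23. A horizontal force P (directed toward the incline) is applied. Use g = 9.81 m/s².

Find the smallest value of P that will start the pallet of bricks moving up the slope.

P ≈ 777 N

At impending motion up the slope, friction acts down-slope at its limit: f = μ_s N.
Perpendicular to the incline: N = m g cos θ + P sin θ.
Along the incline: P cos θ = m g sin θ + μ_s N = m g sin θ + μ_s (m g cos θ + P sin θ).
Solving, P (cos θ − μ_s sin θ) = m g (sin θ + μ_s cos θ), so P = 132×9.81×(sin 18° + 0.23 cos 18°)/(cos 18° − 0.23 sin 18°) = 1290×0.5278/0.88 = 777 N.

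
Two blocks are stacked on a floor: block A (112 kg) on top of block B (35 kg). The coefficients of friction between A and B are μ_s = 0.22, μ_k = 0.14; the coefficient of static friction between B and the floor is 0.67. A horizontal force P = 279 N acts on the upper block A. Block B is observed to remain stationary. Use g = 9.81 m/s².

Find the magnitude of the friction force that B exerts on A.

f ≈ 154 N

Between the blocks, N₁ = m_A g = 1099 N.
Maximum static friction on A from B: μ_s N₁ = 0.22×1099 = 241.7 N.
Since P = 279 N > 241.7 N, A slides on B; the A–B friction is kinetic: f₁ = μ_k N₁ = 0.14×1099 = 154 N.
By Newton's third law B feels 154 N forward from A. With B stationary, the floor's static friction on B balances it: f₂ = 154 N (well within μ_s(m_A+m_B)g = 966.2 N).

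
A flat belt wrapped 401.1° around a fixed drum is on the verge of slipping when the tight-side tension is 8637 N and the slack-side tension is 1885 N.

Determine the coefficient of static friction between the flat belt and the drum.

T₂/T₁ = e^{μβ} → μ = ln(T₂/T₁)/β.
β = 401.1° = 7.001 rad.
μ = ln(8637/1885)/7.001 = ln(4.582)/7.001 = 0.217.

μ ≈ 0.217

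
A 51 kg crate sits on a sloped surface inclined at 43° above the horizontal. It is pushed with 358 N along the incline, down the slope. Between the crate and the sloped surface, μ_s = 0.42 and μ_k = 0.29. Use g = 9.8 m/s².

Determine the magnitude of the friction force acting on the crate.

The normal reaction is N = m g cos θ = 365.5 N.
The friction needed for equilibrium is m g sin θ + P = 340.9 + 358 = 698.9 N, measured positive up-slope.
Static friction can supply at most μ_s N = 153.5 N.
|698.9| exceeds 153.5 N, so the crate slips down-slope; friction is kinetic, f = μ_k N = 0.29×365.5 = 106 N.

f ≈ 106 N (up the incline)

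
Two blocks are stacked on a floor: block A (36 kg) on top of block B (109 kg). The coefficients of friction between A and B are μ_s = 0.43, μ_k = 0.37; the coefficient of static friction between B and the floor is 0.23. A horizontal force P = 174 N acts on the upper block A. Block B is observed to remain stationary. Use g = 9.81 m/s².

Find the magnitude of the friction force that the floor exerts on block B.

Between the blocks, N₁ = m_A g = 353.2 N.
So the A–B interface can sustain at most μ_s N₁ = 151.9 N of static friction.
Since P = 174 N > 151.9 N, A slides on B; the A–B friction is kinetic: f₁ = μ_k N₁ = 0.37×353.2 = 131 N.
B experiences an equal 131 N forward from A (third law). B is in equilibrium, so the floor supplies f₂ = 131 N of static friction (limit μ_s(m_A+m_B)g = 327.2 N, not exceeded).

f ≈ 131 N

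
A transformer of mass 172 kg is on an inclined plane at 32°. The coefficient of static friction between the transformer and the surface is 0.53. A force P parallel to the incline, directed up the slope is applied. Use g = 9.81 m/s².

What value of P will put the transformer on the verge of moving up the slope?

At impending motion up the slope, friction acts down-slope at its limit: f = μ_s N.
P is parallel to the surface, so N = m g cos θ = 1430 N.
Along the incline: P = m g sin θ + μ_s N = 894 + 0.53×1430 = 1650 N.

P ≈ 1650 N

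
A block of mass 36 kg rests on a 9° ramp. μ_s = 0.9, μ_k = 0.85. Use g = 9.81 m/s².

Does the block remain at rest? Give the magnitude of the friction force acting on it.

f ≈ 55.2 N

N = m g cos θ = 349 N.
Down-slope weight component: m g sin θ = 55.2 N.
μ_s N = 314 N.
55.2 ≤ 314 N, so it stays put; friction = 55.2 N.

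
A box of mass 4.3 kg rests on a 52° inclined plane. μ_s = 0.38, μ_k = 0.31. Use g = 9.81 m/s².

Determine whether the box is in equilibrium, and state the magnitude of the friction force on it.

f ≈ 8.05 N

N = m g cos θ = 26 N.
Down-slope weight component: m g sin θ = 33.2 N.
μ_s N = 9.87 N.
33.2 > 9.87 N, so it slides; kinetic friction f = μ_k N = 0.31×26 = 8.05 N.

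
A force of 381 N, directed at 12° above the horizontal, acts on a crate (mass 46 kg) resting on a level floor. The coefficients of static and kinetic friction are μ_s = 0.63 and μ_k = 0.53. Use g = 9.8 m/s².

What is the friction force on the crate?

f ≈ 197 N

The vertical component of P reduces the normal force: N = m g − P sin α = 450.8 − 79.21 = 371.6 N.
For equilibrium, f = P cos α = 381×cos 12° = 372.7 N.
μ_s N = 0.63 × 371.6 = 234.1 N.
The required friction exceeds μ_s N, so the crate moves and f = μ_k N = 197 N.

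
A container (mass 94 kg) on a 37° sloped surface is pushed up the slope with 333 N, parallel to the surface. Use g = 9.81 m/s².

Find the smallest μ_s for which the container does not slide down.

N = m g cos θ = 736.5 N.
Friction must make up the shortfall along the incline: f = m g sin θ − P = 555 − 333 = 222 N.
At the threshold f = μ_s N, so μ_s,min = 222/736.5 = 0.301.

μ_s,min ≈ 0.301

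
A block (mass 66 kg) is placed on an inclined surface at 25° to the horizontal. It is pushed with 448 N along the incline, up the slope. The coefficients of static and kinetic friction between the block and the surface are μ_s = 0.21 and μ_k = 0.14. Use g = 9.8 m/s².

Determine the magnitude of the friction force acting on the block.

f ≈ 82.1 N (down the incline)

Perpendicular to the surface, N = m g cos θ = 66·9.8·cos 25° = 586.2 N.
For equilibrium along the incline the friction force must supply f = m g sin θ − P = 273.3 − 448 = -174.7 N (positive meaning up-slope).
Maximum static friction available: μ_s N = 0.21 × 586.2 = 123.1 N.
Since |-174.7| > 123.1 N, static friction cannot hold it; the block slides up the incline and kinetic friction applies: f = μ_k N = 0.14 × 586.2 = 82.1 N.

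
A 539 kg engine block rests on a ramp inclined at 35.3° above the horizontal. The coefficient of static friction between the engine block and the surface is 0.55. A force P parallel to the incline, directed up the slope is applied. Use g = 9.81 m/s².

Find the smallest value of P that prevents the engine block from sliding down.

P_min ≈ 682 N

The engine block tends to slide down (tan θ > μ_s), so at the point of impending slip friction acts up-slope at its limit: f = μ_s N.
P is parallel to the surface, so N = m g cos θ = 4320 N.
Along the incline: P + μ_s N = m g sin θ, so P = 3060 − 0.55×4320 = 682 N.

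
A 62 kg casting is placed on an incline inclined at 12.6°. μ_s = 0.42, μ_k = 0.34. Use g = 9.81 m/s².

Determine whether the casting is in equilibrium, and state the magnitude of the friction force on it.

f ≈ 133 N

N = m g cos θ = 594 N.
Down-slope weight component: m g sin θ = 133 N.
μ_s N = 249 N.
133 ≤ 249 N, so it stays put; friction = 133 N.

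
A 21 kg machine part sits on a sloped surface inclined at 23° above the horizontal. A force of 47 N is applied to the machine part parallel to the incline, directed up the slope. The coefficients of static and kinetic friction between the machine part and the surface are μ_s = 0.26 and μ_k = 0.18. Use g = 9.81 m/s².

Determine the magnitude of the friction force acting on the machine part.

f ≈ 33.5 N (up the incline)

The normal reaction is N = m g cos θ = 189.6 N.
Parallel to the incline, ΣF = 0 gives f = m g sin θ − P = 80.49 − 47 = 33.49 N (up-slope positive).
The static-friction ceiling is μ_s N = 0.26 × 189.6 = 49.3 N.
Since |33.49| ≤ 49.3 N, no slip — friction simply equals what equilibrium demands.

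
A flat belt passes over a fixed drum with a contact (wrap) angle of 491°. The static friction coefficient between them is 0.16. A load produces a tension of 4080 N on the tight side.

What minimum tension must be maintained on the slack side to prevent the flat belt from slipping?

Capstan equation at impending slip: T_tight/T_slack = e^{μβ}.
β = 491° = 8.57 rad; e^{μβ} = e^{0.16×8.57} = 3.94.
T_slack = T_tight / e^{μβ} = 4080 / 3.94 = 1040 N.

T_min ≈ 1040 N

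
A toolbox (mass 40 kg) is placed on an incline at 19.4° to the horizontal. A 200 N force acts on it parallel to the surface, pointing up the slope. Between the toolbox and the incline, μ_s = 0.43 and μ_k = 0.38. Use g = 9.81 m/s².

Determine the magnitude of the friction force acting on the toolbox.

The normal reaction is N = m g cos θ = 370.1 N.
Parallel to the incline, ΣF = 0 gives f = m g sin θ − P = 130.3 − 200 = -69.66 N (up-slope positive).
The static-friction ceiling is μ_s N = 0.43 × 370.1 = 159.2 N.
Since |-69.66| ≤ 159.2 N, the toolbox remains in static equilibrium and friction takes exactly the required value.

f ≈ 69.7 N (down the incline)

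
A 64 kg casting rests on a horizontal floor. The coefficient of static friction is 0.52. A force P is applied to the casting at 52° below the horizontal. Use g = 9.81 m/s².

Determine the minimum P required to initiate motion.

P ≈ 1590 N

N = m g + P sin α (the push presses the casting into the horizontal floor).
At impending slip, P cos α = μ_s N = μ_s (m g + P sin α).
Solving: P (cos α − μ_s sin α) = μ_s m g → P = 0.52×628/(cos 52° − 0.52 sin 52°) = 326/0.2059 = 1590 N.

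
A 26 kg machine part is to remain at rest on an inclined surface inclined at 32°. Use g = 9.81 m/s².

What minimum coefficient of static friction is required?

At the slip threshold m g sin θ = μ_s m g cos θ, so μ_s,min = tan θ.
μ_s,min = tan 32° = 0.625.

μ_s,min ≈ 0.625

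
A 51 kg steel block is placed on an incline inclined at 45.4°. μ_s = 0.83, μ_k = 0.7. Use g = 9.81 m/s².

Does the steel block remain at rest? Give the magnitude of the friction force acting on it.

f ≈ 246 N

N = m g cos θ = 351 N.
Down-slope weight component: m g sin θ = 356 N.
μ_s N = 292 N.
356 > 292 N, so it slides; kinetic friction f = μ_k N = 0.7×351 = 246 N.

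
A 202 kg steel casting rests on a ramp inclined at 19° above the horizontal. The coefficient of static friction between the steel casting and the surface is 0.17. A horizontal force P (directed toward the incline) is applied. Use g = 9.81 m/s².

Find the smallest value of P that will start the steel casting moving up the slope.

At impending motion up the slope, friction acts down-slope at its limit: f = μ_s N.
Perpendicular to the incline: N = m g cos θ + P sin θ.
Along the incline: P cos θ = m g sin θ + μ_s N = m g sin θ + μ_s (m g cos θ + P sin θ).
Solving, P (cos θ − μ_s sin θ) = m g (sin θ + μ_s cos θ), so P = 202×9.81×(sin 19° + 0.17 cos 19°)/(cos 19° − 0.17 sin 19°) = 1980×0.4863/0.8902 = 1080 N.

P ≈ 1080 N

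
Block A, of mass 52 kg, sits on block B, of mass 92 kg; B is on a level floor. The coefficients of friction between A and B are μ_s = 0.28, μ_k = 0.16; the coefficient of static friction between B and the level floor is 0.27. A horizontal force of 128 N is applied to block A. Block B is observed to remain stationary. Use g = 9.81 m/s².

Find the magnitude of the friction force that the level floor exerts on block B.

The normal force B exerts on A is simply A's weight, N₁ = 510.1 N.
Maximum static friction on A from B: μ_s N₁ = 0.28×510.1 = 142.8 N.
Since P = 128 N ≤ 142.8 N, A does not slip on B; friction on A equals P = 128 N.
B experiences an equal 128 N forward from A (third law). B is in equilibrium, so the floor supplies f₂ = 128 N of static friction (limit μ_s(m_A+m_B)g = 381.4 N, not exceeded).

f ≈ 128 N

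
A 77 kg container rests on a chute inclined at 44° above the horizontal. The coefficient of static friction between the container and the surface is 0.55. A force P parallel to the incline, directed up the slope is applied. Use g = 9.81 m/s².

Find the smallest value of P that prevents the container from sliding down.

The container tends to slide down (tan θ > μ_s), so at the point of impending slip friction acts up-slope at its limit: f = μ_s N.
P is parallel to the surface, so N = m g cos θ = 543 N.
Along the incline: P + μ_s N = m g sin θ, so P = 525 − 0.55×543 = 226 N.

P_min ≈ 226 N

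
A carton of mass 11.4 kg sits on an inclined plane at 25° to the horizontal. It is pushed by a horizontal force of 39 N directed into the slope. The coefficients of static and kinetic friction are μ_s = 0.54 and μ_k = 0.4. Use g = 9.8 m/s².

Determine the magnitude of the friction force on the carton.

The horizontal push has a component P sin θ into the surface, so N = m g cos θ + P sin θ = 101.3 + 16.48 = 117.7 N.
Parallel to the incline: P cos θ − m g sin θ = 35.35 − 47.21 = -11.87 N; the friction needed to balance this is 11.87 N acting up the slope.
The limit of static friction is μ_s N = 63.58 N.
|f_req| = 11.87 ≤ 63.58 N → the carton is in equilibrium; friction equals the required value.

f ≈ 11.9 N (up the incline)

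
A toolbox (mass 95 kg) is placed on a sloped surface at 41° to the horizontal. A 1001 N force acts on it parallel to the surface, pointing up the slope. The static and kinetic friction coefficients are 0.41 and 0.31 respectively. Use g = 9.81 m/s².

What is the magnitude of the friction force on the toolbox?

Normal force: N = m g cos θ = 95 × 9.81 × cos 41° = 703.4 N.
For equilibrium along the incline the friction force must supply f = m g sin θ − P = 611.4 − 1001 = -389.6 N (positive meaning up-slope).
Maximum static friction available: μ_s N = 0.41 × 703.4 = 288.4 N.
|-389.6| exceeds 288.4 N, so the toolbox slips up-slope; friction is kinetic, f = μ_k N = 0.31×703.4 = 218 N.

f ≈ 218 N (down the incline)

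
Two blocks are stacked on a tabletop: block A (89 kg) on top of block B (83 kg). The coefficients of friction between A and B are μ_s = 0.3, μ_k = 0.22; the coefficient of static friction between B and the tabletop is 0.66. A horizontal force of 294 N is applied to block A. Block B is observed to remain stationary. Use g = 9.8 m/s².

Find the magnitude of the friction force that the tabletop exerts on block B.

f ≈ 192 N

Normal force at the A–B interface: N₁ = m_A g = 872.2 N.
So the A–B interface can sustain at most μ_s N₁ = 261.7 N of static friction.
P = 294 N exceeds that limit, so A slips over B and the interface friction becomes kinetic: f₁ = μ_k N₁ = 0.22×872.2 = 192 N.
By Newton's third law B feels 192 N forward from A. With B stationary, the floor's static friction on B balances it: f₂ = 192 N (well within μ_s(m_A+m_B)g = 1112 N).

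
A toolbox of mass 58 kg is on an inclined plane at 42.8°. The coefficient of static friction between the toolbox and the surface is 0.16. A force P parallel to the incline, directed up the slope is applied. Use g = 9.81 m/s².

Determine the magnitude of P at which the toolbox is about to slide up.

P ≈ 453 N

At impending motion up the slope, friction acts down-slope at its limit: f = μ_s N.
P is parallel to the surface, so N = m g cos θ = 417 N.
Along the incline: P = m g sin θ + μ_s N = 387 + 0.16×417 = 453 N.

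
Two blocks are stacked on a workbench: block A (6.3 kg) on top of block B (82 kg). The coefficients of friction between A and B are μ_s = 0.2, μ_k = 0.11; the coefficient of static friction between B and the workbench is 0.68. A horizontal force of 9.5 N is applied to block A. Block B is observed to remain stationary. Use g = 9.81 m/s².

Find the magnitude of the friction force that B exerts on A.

Normal force at the A–B interface: N₁ = m_A g = 61.8 N.
So the A–B interface can sustain at most μ_s N₁ = 12.36 N of static friction.
Since P = 9.5 N ≤ 12.36 N, A does not slip on B; friction on A equals P = 9.5 N.
By Newton's third law B feels 9.5 N forward from A. With B stationary, the floor's static friction on B balances it: f₂ = 9.5 N (well within μ_s(m_A+m_B)g = 589 N).

f ≈ 9.5 N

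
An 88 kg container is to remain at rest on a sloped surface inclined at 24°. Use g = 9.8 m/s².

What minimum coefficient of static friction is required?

μ_s,min ≈ 0.445

At the slip threshold m g sin θ = μ_s m g cos θ, so μ_s,min = tan θ.
μ_s,min = tan 24° = 0.445.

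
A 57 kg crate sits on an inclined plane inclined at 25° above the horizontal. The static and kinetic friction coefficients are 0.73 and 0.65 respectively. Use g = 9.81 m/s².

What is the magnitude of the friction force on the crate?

f ≈ 236 N (up the incline)

Perpendicular to the surface, N = m g cos θ = 57·9.81·cos 25° = 506.8 N.
Along the slope the weight component is m g sin θ = 236.3 N; friction must supply exactly this, acting up-slope.
Static friction can supply at most μ_s N = 369.9 N.
Since |236.3| ≤ 369.9 N, no slip — friction simply equals what equilibrium demands.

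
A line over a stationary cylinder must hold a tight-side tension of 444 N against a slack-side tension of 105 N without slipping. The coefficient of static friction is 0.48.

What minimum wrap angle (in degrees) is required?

T₂/T₁ = e^{μβ} → β = ln(T₂/T₁)/μ.
β = ln(444/105)/0.48 = 1.442/0.48 = 3.004 rad.
In degrees: β = 3.004 × 180/π = 172°.

β_min ≈ 172°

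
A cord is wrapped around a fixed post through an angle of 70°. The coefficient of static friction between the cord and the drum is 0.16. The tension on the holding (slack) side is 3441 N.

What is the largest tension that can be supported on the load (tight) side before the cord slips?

At impending slip the capstan equation gives T₂/T₁ = e^{μβ} with β in radians.
β = 70° × π/180 = 1.222 rad.
e^{μβ} = e^{0.16×1.222} = 1.216.
T₂ = T₁ · e^{μβ} = 3441 × 1.216 = 4180 N.

T_max ≈ 4180 N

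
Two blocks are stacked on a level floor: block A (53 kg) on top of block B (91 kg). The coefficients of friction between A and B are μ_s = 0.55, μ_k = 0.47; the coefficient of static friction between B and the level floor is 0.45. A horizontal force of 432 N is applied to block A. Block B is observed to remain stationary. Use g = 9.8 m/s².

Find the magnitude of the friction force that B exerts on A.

The normal force B exerts on A is simply A's weight, N₁ = 519.4 N.
Maximum static friction on A from B: μ_s N₁ = 0.55×519.4 = 285.7 N.
P = 432 N exceeds that limit, so A slips over B and the interface friction becomes kinetic: f₁ = μ_k N₁ = 0.47×519.4 = 244 N.
B experiences an equal 244 N forward from A (third law). B is in equilibrium, so the floor supplies f₂ = 244 N of static friction (limit μ_s(m_A+m_B)g = 635 N, not exceeded).

f ≈ 244 N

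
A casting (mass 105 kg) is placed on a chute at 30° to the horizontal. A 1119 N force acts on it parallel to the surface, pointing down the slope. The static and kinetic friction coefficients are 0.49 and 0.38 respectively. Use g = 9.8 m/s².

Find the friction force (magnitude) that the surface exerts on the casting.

Perpendicular to the surface, N = m g cos θ = 105·9.8·cos 30° = 891.1 N.
For equilibrium along the incline the friction force must supply f = m g sin θ + P = 514.5 + 1119 = 1634 N (positive meaning up-slope).
The static-friction ceiling is μ_s N = 0.49 × 891.1 = 436.7 N.
|1634| exceeds 436.7 N, so the casting slips down-slope; friction is kinetic, f = μ_k N = 0.38×891.1 = 339 N.

f ≈ 339 N (up the incline)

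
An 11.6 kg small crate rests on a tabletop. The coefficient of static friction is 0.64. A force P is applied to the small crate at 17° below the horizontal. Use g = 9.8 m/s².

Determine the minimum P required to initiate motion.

P ≈ 94.6 N

N = m g + P sin α (the push presses the small crate into the tabletop).
At impending slip, P cos α = μ_s N = μ_s (m g + P sin α).
Solving: P (cos α − μ_s sin α) = μ_s m g → P = 0.64×114/(cos 17° − 0.64 sin 17°) = 72.8/0.7692 = 94.6 N.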